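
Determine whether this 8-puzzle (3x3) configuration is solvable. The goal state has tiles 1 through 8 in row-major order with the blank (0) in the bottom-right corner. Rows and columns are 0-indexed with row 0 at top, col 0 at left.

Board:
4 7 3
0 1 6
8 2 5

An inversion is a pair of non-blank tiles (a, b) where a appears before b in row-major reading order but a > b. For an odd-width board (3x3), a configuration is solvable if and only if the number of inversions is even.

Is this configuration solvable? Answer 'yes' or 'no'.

Inversions (pairs i<j in row-major order where tile[i] > tile[j] > 0): 14
14 is even, so the puzzle is solvable.

Answer: yes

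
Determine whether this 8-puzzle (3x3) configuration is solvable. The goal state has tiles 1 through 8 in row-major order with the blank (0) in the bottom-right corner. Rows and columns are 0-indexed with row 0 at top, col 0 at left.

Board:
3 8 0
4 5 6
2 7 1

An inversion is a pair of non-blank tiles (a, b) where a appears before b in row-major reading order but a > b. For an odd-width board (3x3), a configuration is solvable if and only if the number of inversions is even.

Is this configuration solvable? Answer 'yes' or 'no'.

Inversions (pairs i<j in row-major order where tile[i] > tile[j] > 0): 16
16 is even, so the puzzle is solvable.

Answer: yes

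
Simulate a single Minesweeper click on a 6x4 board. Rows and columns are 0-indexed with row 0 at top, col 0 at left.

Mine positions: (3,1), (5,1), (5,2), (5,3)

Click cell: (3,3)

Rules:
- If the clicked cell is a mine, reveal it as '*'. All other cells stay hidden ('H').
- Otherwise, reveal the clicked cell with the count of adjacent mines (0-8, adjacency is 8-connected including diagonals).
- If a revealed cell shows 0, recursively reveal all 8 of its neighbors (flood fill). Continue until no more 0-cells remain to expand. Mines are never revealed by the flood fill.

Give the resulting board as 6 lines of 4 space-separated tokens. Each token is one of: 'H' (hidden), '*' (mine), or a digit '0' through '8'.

0 0 0 0
0 0 0 0
1 1 1 0
H H 1 0
H H 4 2
H H H H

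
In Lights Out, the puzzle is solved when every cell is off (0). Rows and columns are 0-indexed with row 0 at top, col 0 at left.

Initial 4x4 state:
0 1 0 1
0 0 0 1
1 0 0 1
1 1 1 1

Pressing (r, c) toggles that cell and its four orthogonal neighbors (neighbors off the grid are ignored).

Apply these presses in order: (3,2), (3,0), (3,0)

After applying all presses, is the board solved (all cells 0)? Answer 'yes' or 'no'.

After press 1 at (3,2):
0 1 0 1
0 0 0 1
1 0 1 1
1 0 0 0

After press 2 at (3,0):
0 1 0 1
0 0 0 1
0 0 1 1
0 1 0 0

After press 3 at (3,0):
0 1 0 1
0 0 0 1
1 0 1 1
1 0 0 0

Lights still on: 7

Answer: no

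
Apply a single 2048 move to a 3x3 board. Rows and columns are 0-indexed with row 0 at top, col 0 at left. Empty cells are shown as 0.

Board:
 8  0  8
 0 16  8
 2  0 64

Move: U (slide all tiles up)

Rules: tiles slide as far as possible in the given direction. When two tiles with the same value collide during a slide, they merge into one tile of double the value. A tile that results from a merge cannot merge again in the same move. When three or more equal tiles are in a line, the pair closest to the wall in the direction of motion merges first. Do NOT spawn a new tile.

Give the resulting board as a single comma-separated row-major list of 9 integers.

Slide up:
col 0: [8, 0, 2] -> [8, 2, 0]
col 1: [0, 16, 0] -> [16, 0, 0]
col 2: [8, 8, 64] -> [16, 64, 0]

Answer: 8, 16, 16, 2, 0, 64, 0, 0, 0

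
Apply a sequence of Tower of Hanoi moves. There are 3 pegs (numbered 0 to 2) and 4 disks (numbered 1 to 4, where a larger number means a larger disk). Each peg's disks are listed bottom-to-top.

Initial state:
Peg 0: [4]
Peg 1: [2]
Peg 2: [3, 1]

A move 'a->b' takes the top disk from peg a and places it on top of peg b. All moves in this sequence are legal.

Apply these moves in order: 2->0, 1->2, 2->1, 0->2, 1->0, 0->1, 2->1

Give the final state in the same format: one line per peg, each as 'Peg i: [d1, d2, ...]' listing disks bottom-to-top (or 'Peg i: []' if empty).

After move 1 (2->0):
Peg 0: [4, 1]
Peg 1: [2]
Peg 2: [3]

After move 2 (1->2):
Peg 0: [4, 1]
Peg 1: []
Peg 2: [3, 2]

After move 3 (2->1):
Peg 0: [4, 1]
Peg 1: [2]
Peg 2: [3]

After move 4 (0->2):
Peg 0: [4]
Peg 1: [2]
Peg 2: [3, 1]

After move 5 (1->0):
Peg 0: [4, 2]
Peg 1: []
Peg 2: [3, 1]

After move 6 (0->1):
Peg 0: [4]
Peg 1: [2]
Peg 2: [3, 1]

After move 7 (2->1):
Peg 0: [4]
Peg 1: [2, 1]
Peg 2: [3]

Answer: Peg 0: [4]
Peg 1: [2, 1]
Peg 2: [3]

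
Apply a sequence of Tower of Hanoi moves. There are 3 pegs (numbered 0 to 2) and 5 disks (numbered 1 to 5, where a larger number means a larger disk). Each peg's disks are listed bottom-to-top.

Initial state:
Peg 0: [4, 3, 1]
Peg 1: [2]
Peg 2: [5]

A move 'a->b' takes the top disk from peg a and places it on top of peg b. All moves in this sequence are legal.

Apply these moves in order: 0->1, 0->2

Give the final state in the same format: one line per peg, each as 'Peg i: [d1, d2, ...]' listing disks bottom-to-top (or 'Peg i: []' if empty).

Answer: Peg 0: [4]
Peg 1: [2, 1]
Peg 2: [5, 3]

Derivation:
After move 1 (0->1):
Peg 0: [4, 3]
Peg 1: [2, 1]
Peg 2: [5]

After move 2 (0->2):
Peg 0: [4]
Peg 1: [2, 1]
Peg 2: [5, 3]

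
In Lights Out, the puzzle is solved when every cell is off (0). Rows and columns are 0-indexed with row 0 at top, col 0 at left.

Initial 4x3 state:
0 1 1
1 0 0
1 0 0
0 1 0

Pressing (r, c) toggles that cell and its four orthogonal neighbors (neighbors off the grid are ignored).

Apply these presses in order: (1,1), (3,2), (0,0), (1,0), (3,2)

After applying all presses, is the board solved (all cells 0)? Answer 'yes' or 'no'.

Answer: no

Derivation:
After press 1 at (1,1):
0 0 1
0 1 1
1 1 0
0 1 0

After press 2 at (3,2):
0 0 1
0 1 1
1 1 1
0 0 1

After press 3 at (0,0):
1 1 1
1 1 1
1 1 1
0 0 1

After press 4 at (1,0):
0 1 1
0 0 1
0 1 1
0 0 1

After press 5 at (3,2):
0 1 1
0 0 1
0 1 0
0 1 0

Lights still on: 5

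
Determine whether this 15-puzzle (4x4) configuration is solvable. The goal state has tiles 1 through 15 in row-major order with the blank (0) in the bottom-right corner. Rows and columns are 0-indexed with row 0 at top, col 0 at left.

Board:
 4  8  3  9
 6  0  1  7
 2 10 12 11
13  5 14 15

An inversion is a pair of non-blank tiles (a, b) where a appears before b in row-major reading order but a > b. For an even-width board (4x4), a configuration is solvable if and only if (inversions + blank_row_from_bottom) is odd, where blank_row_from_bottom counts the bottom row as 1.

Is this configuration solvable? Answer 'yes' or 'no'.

Inversions: 26
Blank is in row 1 (0-indexed from top), which is row 3 counting from the bottom (bottom = 1).
26 + 3 = 29, which is odd, so the puzzle is solvable.

Answer: yes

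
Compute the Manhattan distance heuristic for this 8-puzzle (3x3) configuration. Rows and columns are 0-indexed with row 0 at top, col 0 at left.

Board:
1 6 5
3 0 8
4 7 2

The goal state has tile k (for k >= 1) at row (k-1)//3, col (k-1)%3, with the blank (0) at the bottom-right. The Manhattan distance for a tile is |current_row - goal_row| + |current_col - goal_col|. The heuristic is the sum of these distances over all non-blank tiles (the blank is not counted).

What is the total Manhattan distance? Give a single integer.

Answer: 14

Derivation:
Tile 1: (0,0)->(0,0) = 0
Tile 6: (0,1)->(1,2) = 2
Tile 5: (0,2)->(1,1) = 2
Tile 3: (1,0)->(0,2) = 3
Tile 8: (1,2)->(2,1) = 2
Tile 4: (2,0)->(1,0) = 1
Tile 7: (2,1)->(2,0) = 1
Tile 2: (2,2)->(0,1) = 3
Sum: 0 + 2 + 2 + 3 + 2 + 1 + 1 + 3 = 14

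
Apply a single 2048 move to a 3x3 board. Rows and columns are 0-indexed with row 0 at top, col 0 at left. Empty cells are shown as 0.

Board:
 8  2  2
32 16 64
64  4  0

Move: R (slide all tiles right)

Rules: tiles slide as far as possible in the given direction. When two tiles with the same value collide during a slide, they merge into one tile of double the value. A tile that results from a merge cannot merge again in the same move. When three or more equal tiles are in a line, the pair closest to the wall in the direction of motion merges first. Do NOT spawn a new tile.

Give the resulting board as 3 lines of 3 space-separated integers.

Answer:  0  8  4
32 16 64
 0 64  4

Derivation:
Slide right:
row 0: [8, 2, 2] -> [0, 8, 4]
row 1: [32, 16, 64] -> [32, 16, 64]
row 2: [64, 4, 0] -> [0, 64, 4]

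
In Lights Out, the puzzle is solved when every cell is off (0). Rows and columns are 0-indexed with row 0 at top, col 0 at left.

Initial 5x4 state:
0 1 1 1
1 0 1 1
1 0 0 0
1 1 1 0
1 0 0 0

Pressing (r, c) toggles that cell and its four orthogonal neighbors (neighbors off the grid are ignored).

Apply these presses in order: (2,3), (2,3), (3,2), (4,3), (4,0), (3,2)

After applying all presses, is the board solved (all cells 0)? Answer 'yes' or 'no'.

Answer: no

Derivation:
After press 1 at (2,3):
0 1 1 1
1 0 1 0
1 0 1 1
1 1 1 1
1 0 0 0

After press 2 at (2,3):
0 1 1 1
1 0 1 1
1 0 0 0
1 1 1 0
1 0 0 0

After press 3 at (3,2):
0 1 1 1
1 0 1 1
1 0 1 0
1 0 0 1
1 0 1 0

After press 4 at (4,3):
0 1 1 1
1 0 1 1
1 0 1 0
1 0 0 0
1 0 0 1

After press 5 at (4,0):
0 1 1 1
1 0 1 1
1 0 1 0
0 0 0 0
0 1 0 1

After press 6 at (3,2):
0 1 1 1
1 0 1 1
1 0 0 0
0 1 1 1
0 1 1 1

Lights still on: 13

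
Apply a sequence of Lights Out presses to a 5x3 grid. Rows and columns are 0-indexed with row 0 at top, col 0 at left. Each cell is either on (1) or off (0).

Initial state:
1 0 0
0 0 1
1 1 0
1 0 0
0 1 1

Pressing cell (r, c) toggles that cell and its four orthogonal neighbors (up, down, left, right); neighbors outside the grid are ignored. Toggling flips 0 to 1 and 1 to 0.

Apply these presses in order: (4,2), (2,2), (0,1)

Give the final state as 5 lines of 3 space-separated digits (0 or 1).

Answer: 0 1 1
0 1 0
1 0 1
1 0 0
0 0 0

Derivation:
After press 1 at (4,2):
1 0 0
0 0 1
1 1 0
1 0 1
0 0 0

After press 2 at (2,2):
1 0 0
0 0 0
1 0 1
1 0 0
0 0 0

After press 3 at (0,1):
0 1 1
0 1 0
1 0 1
1 0 0
0 0 0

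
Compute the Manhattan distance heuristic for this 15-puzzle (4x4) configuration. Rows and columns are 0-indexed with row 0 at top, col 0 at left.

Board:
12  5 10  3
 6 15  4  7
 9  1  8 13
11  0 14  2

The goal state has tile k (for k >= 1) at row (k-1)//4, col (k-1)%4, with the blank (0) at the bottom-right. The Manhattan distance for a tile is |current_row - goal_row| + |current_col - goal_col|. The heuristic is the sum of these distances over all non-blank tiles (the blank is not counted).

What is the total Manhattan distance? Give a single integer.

Tile 12: at (0,0), goal (2,3), distance |0-2|+|0-3| = 5
Tile 5: at (0,1), goal (1,0), distance |0-1|+|1-0| = 2
Tile 10: at (0,2), goal (2,1), distance |0-2|+|2-1| = 3
Tile 3: at (0,3), goal (0,2), distance |0-0|+|3-2| = 1
Tile 6: at (1,0), goal (1,1), distance |1-1|+|0-1| = 1
Tile 15: at (1,1), goal (3,2), distance |1-3|+|1-2| = 3
Tile 4: at (1,2), goal (0,3), distance |1-0|+|2-3| = 2
Tile 7: at (1,3), goal (1,2), distance |1-1|+|3-2| = 1
Tile 9: at (2,0), goal (2,0), distance |2-2|+|0-0| = 0
Tile 1: at (2,1), goal (0,0), distance |2-0|+|1-0| = 3
Tile 8: at (2,2), goal (1,3), distance |2-1|+|2-3| = 2
Tile 13: at (2,3), goal (3,0), distance |2-3|+|3-0| = 4
Tile 11: at (3,0), goal (2,2), distance |3-2|+|0-2| = 3
Tile 14: at (3,2), goal (3,1), distance |3-3|+|2-1| = 1
Tile 2: at (3,3), goal (0,1), distance |3-0|+|3-1| = 5
Sum: 5 + 2 + 3 + 1 + 1 + 3 + 2 + 1 + 0 + 3 + 2 + 4 + 3 + 1 + 5 = 36

Answer: 36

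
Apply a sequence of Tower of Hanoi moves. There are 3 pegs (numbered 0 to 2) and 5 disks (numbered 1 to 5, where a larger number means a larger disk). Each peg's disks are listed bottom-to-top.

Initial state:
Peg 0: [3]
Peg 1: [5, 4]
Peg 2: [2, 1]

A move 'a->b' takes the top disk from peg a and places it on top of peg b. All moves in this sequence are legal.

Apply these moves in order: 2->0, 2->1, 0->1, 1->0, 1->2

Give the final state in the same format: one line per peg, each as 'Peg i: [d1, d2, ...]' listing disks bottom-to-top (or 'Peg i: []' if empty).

Answer: Peg 0: [3, 1]
Peg 1: [5, 4]
Peg 2: [2]

Derivation:
After move 1 (2->0):
Peg 0: [3, 1]
Peg 1: [5, 4]
Peg 2: [2]

After move 2 (2->1):
Peg 0: [3, 1]
Peg 1: [5, 4, 2]
Peg 2: []

After move 3 (0->1):
Peg 0: [3]
Peg 1: [5, 4, 2, 1]
Peg 2: []

After move 4 (1->0):
Peg 0: [3, 1]
Peg 1: [5, 4, 2]
Peg 2: []

After move 5 (1->2):
Peg 0: [3, 1]
Peg 1: [5, 4]
Peg 2: [2]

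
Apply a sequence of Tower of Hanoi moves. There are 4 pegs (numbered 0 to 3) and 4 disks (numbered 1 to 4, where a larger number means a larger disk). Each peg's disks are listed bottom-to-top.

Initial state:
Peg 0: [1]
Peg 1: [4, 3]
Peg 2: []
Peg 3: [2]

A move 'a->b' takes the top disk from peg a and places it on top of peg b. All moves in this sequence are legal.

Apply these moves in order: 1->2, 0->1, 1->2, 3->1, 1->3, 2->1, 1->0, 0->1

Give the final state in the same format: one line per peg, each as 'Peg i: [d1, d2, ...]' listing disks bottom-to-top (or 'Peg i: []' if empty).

After move 1 (1->2):
Peg 0: [1]
Peg 1: [4]
Peg 2: [3]
Peg 3: [2]

After move 2 (0->1):
Peg 0: []
Peg 1: [4, 1]
Peg 2: [3]
Peg 3: [2]

After move 3 (1->2):
Peg 0: []
Peg 1: [4]
Peg 2: [3, 1]
Peg 3: [2]

After move 4 (3->1):
Peg 0: []
Peg 1: [4, 2]
Peg 2: [3, 1]
Peg 3: []

After move 5 (1->3):
Peg 0: []
Peg 1: [4]
Peg 2: [3, 1]
Peg 3: [2]

After move 6 (2->1):
Peg 0: []
Peg 1: [4, 1]
Peg 2: [3]
Peg 3: [2]

After move 7 (1->0):
Peg 0: [1]
Peg 1: [4]
Peg 2: [3]
Peg 3: [2]

After move 8 (0->1):
Peg 0: []
Peg 1: [4, 1]
Peg 2: [3]
Peg 3: [2]

Answer: Peg 0: []
Peg 1: [4, 1]
Peg 2: [3]
Peg 3: [2]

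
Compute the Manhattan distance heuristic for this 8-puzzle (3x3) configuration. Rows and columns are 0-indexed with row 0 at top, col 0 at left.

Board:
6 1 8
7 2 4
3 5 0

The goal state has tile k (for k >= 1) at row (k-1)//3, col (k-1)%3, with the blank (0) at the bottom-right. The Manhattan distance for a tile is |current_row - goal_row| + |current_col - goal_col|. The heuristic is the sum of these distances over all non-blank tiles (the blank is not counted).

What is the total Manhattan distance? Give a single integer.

Answer: 16

Derivation:
Tile 6: at (0,0), goal (1,2), distance |0-1|+|0-2| = 3
Tile 1: at (0,1), goal (0,0), distance |0-0|+|1-0| = 1
Tile 8: at (0,2), goal (2,1), distance |0-2|+|2-1| = 3
Tile 7: at (1,0), goal (2,0), distance |1-2|+|0-0| = 1
Tile 2: at (1,1), goal (0,1), distance |1-0|+|1-1| = 1
Tile 4: at (1,2), goal (1,0), distance |1-1|+|2-0| = 2
Tile 3: at (2,0), goal (0,2), distance |2-0|+|0-2| = 4
Tile 5: at (2,1), goal (1,1), distance |2-1|+|1-1| = 1
Sum: 3 + 1 + 3 + 1 + 1 + 2 + 4 + 1 = 16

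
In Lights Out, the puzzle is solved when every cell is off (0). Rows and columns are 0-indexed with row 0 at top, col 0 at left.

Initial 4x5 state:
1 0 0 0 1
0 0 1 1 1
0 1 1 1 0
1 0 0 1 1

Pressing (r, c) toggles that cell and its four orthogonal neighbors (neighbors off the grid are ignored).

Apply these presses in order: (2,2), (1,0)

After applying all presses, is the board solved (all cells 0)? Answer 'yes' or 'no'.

Answer: no

Derivation:
After press 1 at (2,2):
1 0 0 0 1
0 0 0 1 1
0 0 0 0 0
1 0 1 1 1

After press 2 at (1,0):
0 0 0 0 1
1 1 0 1 1
1 0 0 0 0
1 0 1 1 1

Lights still on: 10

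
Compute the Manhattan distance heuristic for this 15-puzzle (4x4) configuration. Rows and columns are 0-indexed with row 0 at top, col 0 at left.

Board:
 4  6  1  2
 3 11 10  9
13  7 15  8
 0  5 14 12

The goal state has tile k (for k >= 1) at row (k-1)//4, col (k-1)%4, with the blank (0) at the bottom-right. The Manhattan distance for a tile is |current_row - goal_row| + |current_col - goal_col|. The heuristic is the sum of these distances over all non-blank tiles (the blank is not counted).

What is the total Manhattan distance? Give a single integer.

Answer: 29

Derivation:
Tile 4: at (0,0), goal (0,3), distance |0-0|+|0-3| = 3
Tile 6: at (0,1), goal (1,1), distance |0-1|+|1-1| = 1
Tile 1: at (0,2), goal (0,0), distance |0-0|+|2-0| = 2
Tile 2: at (0,3), goal (0,1), distance |0-0|+|3-1| = 2
Tile 3: at (1,0), goal (0,2), distance |1-0|+|0-2| = 3
Tile 11: at (1,1), goal (2,2), distance |1-2|+|1-2| = 2
Tile 10: at (1,2), goal (2,1), distance |1-2|+|2-1| = 2
Tile 9: at (1,3), goal (2,0), distance |1-2|+|3-0| = 4
Tile 13: at (2,0), goal (3,0), distance |2-3|+|0-0| = 1
Tile 7: at (2,1), goal (1,2), distance |2-1|+|1-2| = 2
Tile 15: at (2,2), goal (3,2), distance |2-3|+|2-2| = 1
Tile 8: at (2,3), goal (1,3), distance |2-1|+|3-3| = 1
Tile 5: at (3,1), goal (1,0), distance |3-1|+|1-0| = 3
Tile 14: at (3,2), goal (3,1), distance |3-3|+|2-1| = 1
Tile 12: at (3,3), goal (2,3), distance |3-2|+|3-3| = 1
Sum: 3 + 1 + 2 + 2 + 3 + 2 + 2 + 4 + 1 + 2 + 1 + 1 + 3 + 1 + 1 = 29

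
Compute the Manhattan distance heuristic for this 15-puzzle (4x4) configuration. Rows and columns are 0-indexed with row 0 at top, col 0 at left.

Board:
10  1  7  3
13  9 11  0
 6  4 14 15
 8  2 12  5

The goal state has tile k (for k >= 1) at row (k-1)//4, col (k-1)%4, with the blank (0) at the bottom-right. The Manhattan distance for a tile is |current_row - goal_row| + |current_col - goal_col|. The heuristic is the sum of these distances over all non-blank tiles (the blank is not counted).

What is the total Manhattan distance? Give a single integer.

Tile 10: (0,0)->(2,1) = 3
Tile 1: (0,1)->(0,0) = 1
Tile 7: (0,2)->(1,2) = 1
Tile 3: (0,3)->(0,2) = 1
Tile 13: (1,0)->(3,0) = 2
Tile 9: (1,1)->(2,0) = 2
Tile 11: (1,2)->(2,2) = 1
Tile 6: (2,0)->(1,1) = 2
Tile 4: (2,1)->(0,3) = 4
Tile 14: (2,2)->(3,1) = 2
Tile 15: (2,3)->(3,2) = 2
Tile 8: (3,0)->(1,3) = 5
Tile 2: (3,1)->(0,1) = 3
Tile 12: (3,2)->(2,3) = 2
Tile 5: (3,3)->(1,0) = 5
Sum: 3 + 1 + 1 + 1 + 2 + 2 + 1 + 2 + 4 + 2 + 2 + 5 + 3 + 2 + 5 = 36

Answer: 36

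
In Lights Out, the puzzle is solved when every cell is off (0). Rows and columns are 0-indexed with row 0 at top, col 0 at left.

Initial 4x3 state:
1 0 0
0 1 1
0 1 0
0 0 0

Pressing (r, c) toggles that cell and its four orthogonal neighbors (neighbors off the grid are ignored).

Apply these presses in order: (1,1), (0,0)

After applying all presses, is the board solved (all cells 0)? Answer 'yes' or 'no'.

After press 1 at (1,1):
1 1 0
1 0 0
0 0 0
0 0 0

After press 2 at (0,0):
0 0 0
0 0 0
0 0 0
0 0 0

Lights still on: 0

Answer: yes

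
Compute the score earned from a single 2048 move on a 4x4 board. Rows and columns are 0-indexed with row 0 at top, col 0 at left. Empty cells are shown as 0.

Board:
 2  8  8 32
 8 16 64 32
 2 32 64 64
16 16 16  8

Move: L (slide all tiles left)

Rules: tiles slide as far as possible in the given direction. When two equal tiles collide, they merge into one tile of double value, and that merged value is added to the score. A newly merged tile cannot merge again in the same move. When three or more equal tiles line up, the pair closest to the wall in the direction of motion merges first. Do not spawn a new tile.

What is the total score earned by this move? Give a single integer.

Slide left:
row 0: [2, 8, 8, 32] -> [2, 16, 32, 0]  score +16 (running 16)
row 1: [8, 16, 64, 32] -> [8, 16, 64, 32]  score +0 (running 16)
row 2: [2, 32, 64, 64] -> [2, 32, 128, 0]  score +128 (running 144)
row 3: [16, 16, 16, 8] -> [32, 16, 8, 0]  score +32 (running 176)
Board after move:
  2  16  32   0
  8  16  64  32
  2  32 128   0
 32  16   8   0

Answer: 176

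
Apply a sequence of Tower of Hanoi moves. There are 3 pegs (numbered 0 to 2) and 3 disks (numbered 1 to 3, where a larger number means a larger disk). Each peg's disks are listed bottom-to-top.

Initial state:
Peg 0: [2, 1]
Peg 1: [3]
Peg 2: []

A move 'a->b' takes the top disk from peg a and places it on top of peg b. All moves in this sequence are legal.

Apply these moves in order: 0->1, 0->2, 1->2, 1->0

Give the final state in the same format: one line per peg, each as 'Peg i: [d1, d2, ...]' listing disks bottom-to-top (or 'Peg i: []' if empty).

Answer: Peg 0: [3]
Peg 1: []
Peg 2: [2, 1]

Derivation:
After move 1 (0->1):
Peg 0: [2]
Peg 1: [3, 1]
Peg 2: []

After move 2 (0->2):
Peg 0: []
Peg 1: [3, 1]
Peg 2: [2]

After move 3 (1->2):
Peg 0: []
Peg 1: [3]
Peg 2: [2, 1]

After move 4 (1->0):
Peg 0: [3]
Peg 1: []
Peg 2: [2, 1]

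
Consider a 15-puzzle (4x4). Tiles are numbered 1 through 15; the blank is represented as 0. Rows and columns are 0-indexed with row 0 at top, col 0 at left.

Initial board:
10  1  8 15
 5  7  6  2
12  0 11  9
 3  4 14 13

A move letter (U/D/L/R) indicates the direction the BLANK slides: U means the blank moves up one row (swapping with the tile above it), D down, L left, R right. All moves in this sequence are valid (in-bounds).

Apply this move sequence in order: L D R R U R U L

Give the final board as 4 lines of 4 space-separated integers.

Answer: 10  1  8 15
 5  7  0  6
 3 12  9  2
 4 14 11 13

Derivation:
After move 1 (L):
10  1  8 15
 5  7  6  2
 0 12 11  9
 3  4 14 13

After move 2 (D):
10  1  8 15
 5  7  6  2
 3 12 11  9
 0  4 14 13

After move 3 (R):
10  1  8 15
 5  7  6  2
 3 12 11  9
 4  0 14 13

After move 4 (R):
10  1  8 15
 5  7  6  2
 3 12 11  9
 4 14  0 13

After move 5 (U):
10  1  8 15
 5  7  6  2
 3 12  0  9
 4 14 11 13

After move 6 (R):
10  1  8 15
 5  7  6  2
 3 12  9  0
 4 14 11 13

After move 7 (U):
10  1  8 15
 5  7  6  0
 3 12  9  2
 4 14 11 13

After move 8 (L):
10  1  8 15
 5  7  0  6
 3 12  9  2
 4 14 11 13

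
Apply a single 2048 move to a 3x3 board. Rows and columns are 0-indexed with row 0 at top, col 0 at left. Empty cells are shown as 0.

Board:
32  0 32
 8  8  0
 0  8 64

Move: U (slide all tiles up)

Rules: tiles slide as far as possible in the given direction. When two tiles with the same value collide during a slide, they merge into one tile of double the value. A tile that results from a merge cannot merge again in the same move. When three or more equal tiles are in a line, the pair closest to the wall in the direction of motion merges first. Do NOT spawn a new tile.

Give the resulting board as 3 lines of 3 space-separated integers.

Slide up:
col 0: [32, 8, 0] -> [32, 8, 0]
col 1: [0, 8, 8] -> [16, 0, 0]
col 2: [32, 0, 64] -> [32, 64, 0]

Answer: 32 16 32
 8  0 64
 0  0  0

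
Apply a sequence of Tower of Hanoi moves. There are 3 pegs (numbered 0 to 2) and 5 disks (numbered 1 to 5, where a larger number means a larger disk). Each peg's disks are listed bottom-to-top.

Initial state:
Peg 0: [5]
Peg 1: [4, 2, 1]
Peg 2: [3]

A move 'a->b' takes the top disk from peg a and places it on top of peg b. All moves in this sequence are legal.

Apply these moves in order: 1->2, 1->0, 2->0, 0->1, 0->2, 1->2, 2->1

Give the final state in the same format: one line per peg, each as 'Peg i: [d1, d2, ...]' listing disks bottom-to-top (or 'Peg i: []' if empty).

After move 1 (1->2):
Peg 0: [5]
Peg 1: [4, 2]
Peg 2: [3, 1]

After move 2 (1->0):
Peg 0: [5, 2]
Peg 1: [4]
Peg 2: [3, 1]

After move 3 (2->0):
Peg 0: [5, 2, 1]
Peg 1: [4]
Peg 2: [3]

After move 4 (0->1):
Peg 0: [5, 2]
Peg 1: [4, 1]
Peg 2: [3]

After move 5 (0->2):
Peg 0: [5]
Peg 1: [4, 1]
Peg 2: [3, 2]

After move 6 (1->2):
Peg 0: [5]
Peg 1: [4]
Peg 2: [3, 2, 1]

After move 7 (2->1):
Peg 0: [5]
Peg 1: [4, 1]
Peg 2: [3, 2]

Answer: Peg 0: [5]
Peg 1: [4, 1]
Peg 2: [3, 2]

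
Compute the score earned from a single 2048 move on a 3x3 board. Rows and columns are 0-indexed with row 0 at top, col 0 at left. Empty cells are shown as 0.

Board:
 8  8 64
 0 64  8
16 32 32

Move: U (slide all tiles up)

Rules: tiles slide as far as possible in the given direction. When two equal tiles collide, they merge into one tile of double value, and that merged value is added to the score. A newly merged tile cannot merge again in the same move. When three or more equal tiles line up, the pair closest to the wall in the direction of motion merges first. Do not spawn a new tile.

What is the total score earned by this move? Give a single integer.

Answer: 0

Derivation:
Slide up:
col 0: [8, 0, 16] -> [8, 16, 0]  score +0 (running 0)
col 1: [8, 64, 32] -> [8, 64, 32]  score +0 (running 0)
col 2: [64, 8, 32] -> [64, 8, 32]  score +0 (running 0)
Board after move:
 8  8 64
16 64  8
 0 32 32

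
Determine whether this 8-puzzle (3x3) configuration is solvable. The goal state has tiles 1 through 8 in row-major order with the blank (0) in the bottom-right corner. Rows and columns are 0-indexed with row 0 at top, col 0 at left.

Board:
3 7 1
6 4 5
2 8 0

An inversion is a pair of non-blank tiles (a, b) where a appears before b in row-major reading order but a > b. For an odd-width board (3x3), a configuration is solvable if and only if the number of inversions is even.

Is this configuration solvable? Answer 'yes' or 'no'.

Inversions (pairs i<j in row-major order where tile[i] > tile[j] > 0): 12
12 is even, so the puzzle is solvable.

Answer: yes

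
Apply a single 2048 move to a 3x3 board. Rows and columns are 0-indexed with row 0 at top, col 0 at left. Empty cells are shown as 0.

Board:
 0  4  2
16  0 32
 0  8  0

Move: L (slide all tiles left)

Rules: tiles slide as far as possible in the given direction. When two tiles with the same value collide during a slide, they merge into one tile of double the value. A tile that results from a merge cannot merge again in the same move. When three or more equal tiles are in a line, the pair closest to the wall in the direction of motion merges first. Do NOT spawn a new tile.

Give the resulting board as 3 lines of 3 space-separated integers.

Slide left:
row 0: [0, 4, 2] -> [4, 2, 0]
row 1: [16, 0, 32] -> [16, 32, 0]
row 2: [0, 8, 0] -> [8, 0, 0]

Answer:  4  2  0
16 32  0
 8  0  0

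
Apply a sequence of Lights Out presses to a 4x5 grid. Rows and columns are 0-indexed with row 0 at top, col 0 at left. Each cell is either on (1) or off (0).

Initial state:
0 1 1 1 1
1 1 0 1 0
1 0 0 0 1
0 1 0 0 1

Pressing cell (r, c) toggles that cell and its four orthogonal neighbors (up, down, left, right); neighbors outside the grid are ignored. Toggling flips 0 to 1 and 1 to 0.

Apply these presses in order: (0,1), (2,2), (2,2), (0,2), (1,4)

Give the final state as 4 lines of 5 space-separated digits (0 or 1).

Answer: 1 1 1 0 0
1 0 1 0 1
1 0 0 0 0
0 1 0 0 1

Derivation:
After press 1 at (0,1):
1 0 0 1 1
1 0 0 1 0
1 0 0 0 1
0 1 0 0 1

After press 2 at (2,2):
1 0 0 1 1
1 0 1 1 0
1 1 1 1 1
0 1 1 0 1

After press 3 at (2,2):
1 0 0 1 1
1 0 0 1 0
1 0 0 0 1
0 1 0 0 1

After press 4 at (0,2):
1 1 1 0 1
1 0 1 1 0
1 0 0 0 1
0 1 0 0 1

After press 5 at (1,4):
1 1 1 0 0
1 0 1 0 1
1 0 0 0 0
0 1 0 0 1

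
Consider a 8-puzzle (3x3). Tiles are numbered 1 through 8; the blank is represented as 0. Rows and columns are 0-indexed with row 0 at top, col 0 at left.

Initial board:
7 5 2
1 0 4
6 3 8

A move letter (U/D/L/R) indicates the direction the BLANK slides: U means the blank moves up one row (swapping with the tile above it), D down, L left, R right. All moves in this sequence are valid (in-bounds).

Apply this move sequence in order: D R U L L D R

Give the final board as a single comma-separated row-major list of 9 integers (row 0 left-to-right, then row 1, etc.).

Answer: 7, 5, 2, 6, 1, 3, 8, 0, 4

Derivation:
After move 1 (D):
7 5 2
1 3 4
6 0 8

After move 2 (R):
7 5 2
1 3 4
6 8 0

After move 3 (U):
7 5 2
1 3 0
6 8 4

After move 4 (L):
7 5 2
1 0 3
6 8 4

After move 5 (L):
7 5 2
0 1 3
6 8 4

After move 6 (D):
7 5 2
6 1 3
0 8 4

After move 7 (R):
7 5 2
6 1 3
8 0 4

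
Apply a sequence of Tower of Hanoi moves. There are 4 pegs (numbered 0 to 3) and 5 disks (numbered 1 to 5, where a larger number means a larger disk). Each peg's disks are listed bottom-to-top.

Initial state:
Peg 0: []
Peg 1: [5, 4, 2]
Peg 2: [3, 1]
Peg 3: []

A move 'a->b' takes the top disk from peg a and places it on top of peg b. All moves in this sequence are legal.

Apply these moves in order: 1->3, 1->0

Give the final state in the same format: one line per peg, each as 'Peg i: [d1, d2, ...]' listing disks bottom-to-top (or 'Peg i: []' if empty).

Answer: Peg 0: [4]
Peg 1: [5]
Peg 2: [3, 1]
Peg 3: [2]

Derivation:
After move 1 (1->3):
Peg 0: []
Peg 1: [5, 4]
Peg 2: [3, 1]
Peg 3: [2]

After move 2 (1->0):
Peg 0: [4]
Peg 1: [5]
Peg 2: [3, 1]
Peg 3: [2]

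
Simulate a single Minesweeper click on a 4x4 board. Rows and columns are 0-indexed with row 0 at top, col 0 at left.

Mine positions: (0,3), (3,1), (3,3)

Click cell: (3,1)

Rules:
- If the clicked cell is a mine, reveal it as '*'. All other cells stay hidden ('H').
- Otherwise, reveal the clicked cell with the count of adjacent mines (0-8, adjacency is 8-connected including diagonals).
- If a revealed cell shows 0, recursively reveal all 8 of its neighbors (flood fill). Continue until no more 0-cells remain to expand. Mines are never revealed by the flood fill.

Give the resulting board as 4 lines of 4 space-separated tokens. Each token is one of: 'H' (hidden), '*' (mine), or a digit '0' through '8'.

H H H H
H H H H
H H H H
H * H H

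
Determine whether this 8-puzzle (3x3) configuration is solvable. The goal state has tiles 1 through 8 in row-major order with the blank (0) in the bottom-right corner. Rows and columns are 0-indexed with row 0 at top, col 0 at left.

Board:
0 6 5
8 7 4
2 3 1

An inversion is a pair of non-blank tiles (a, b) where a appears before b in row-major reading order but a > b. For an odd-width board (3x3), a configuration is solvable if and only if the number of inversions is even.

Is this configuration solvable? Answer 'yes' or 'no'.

Inversions (pairs i<j in row-major order where tile[i] > tile[j] > 0): 23
23 is odd, so the puzzle is not solvable.

Answer: no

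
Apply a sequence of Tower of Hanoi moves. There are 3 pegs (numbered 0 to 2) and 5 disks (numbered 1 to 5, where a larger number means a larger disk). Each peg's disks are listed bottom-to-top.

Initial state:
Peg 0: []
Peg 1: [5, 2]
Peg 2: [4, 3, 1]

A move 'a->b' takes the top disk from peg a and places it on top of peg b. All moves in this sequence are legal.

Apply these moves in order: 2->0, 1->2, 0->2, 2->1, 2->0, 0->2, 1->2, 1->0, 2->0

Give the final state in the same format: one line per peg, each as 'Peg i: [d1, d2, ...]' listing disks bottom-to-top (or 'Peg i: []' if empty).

After move 1 (2->0):
Peg 0: [1]
Peg 1: [5, 2]
Peg 2: [4, 3]

After move 2 (1->2):
Peg 0: [1]
Peg 1: [5]
Peg 2: [4, 3, 2]

After move 3 (0->2):
Peg 0: []
Peg 1: [5]
Peg 2: [4, 3, 2, 1]

After move 4 (2->1):
Peg 0: []
Peg 1: [5, 1]
Peg 2: [4, 3, 2]

After move 5 (2->0):
Peg 0: [2]
Peg 1: [5, 1]
Peg 2: [4, 3]

After move 6 (0->2):
Peg 0: []
Peg 1: [5, 1]
Peg 2: [4, 3, 2]

After move 7 (1->2):
Peg 0: []
Peg 1: [5]
Peg 2: [4, 3, 2, 1]

After move 8 (1->0):
Peg 0: [5]
Peg 1: []
Peg 2: [4, 3, 2, 1]

After move 9 (2->0):
Peg 0: [5, 1]
Peg 1: []
Peg 2: [4, 3, 2]

Answer: Peg 0: [5, 1]
Peg 1: []
Peg 2: [4, 3, 2]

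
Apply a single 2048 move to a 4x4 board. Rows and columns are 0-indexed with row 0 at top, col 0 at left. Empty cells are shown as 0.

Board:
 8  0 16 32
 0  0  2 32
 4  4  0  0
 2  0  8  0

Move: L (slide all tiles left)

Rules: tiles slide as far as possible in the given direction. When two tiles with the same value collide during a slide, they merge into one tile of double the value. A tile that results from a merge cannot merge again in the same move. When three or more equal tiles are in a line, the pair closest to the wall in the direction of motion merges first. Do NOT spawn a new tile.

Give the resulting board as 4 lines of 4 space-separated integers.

Answer:  8 16 32  0
 2 32  0  0
 8  0  0  0
 2  8  0  0

Derivation:
Slide left:
row 0: [8, 0, 16, 32] -> [8, 16, 32, 0]
row 1: [0, 0, 2, 32] -> [2, 32, 0, 0]
row 2: [4, 4, 0, 0] -> [8, 0, 0, 0]
row 3: [2, 0, 8, 0] -> [2, 8, 0, 0]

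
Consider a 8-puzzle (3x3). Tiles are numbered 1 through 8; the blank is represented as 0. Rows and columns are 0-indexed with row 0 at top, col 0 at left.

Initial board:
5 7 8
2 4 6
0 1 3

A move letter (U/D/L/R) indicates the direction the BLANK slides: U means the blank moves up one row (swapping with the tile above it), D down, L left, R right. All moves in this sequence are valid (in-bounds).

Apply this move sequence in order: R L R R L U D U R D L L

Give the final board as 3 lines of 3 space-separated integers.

After move 1 (R):
5 7 8
2 4 6
1 0 3

After move 2 (L):
5 7 8
2 4 6
0 1 3

After move 3 (R):
5 7 8
2 4 6
1 0 3

After move 4 (R):
5 7 8
2 4 6
1 3 0

After move 5 (L):
5 7 8
2 4 6
1 0 3

After move 6 (U):
5 7 8
2 0 6
1 4 3

After move 7 (D):
5 7 8
2 4 6
1 0 3

After move 8 (U):
5 7 8
2 0 6
1 4 3

After move 9 (R):
5 7 8
2 6 0
1 4 3

After move 10 (D):
5 7 8
2 6 3
1 4 0

After move 11 (L):
5 7 8
2 6 3
1 0 4

After move 12 (L):
5 7 8
2 6 3
0 1 4

Answer: 5 7 8
2 6 3
0 1 4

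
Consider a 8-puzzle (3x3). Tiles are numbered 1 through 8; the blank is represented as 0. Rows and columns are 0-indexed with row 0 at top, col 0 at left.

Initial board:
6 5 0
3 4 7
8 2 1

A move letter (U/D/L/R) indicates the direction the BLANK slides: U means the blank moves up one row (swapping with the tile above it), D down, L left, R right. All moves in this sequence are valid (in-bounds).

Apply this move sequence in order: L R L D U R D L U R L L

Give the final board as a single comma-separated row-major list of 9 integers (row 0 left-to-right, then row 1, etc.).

Answer: 0, 6, 7, 3, 5, 4, 8, 2, 1

Derivation:
After move 1 (L):
6 0 5
3 4 7
8 2 1

After move 2 (R):
6 5 0
3 4 7
8 2 1

After move 3 (L):
6 0 5
3 4 7
8 2 1

After move 4 (D):
6 4 5
3 0 7
8 2 1

After move 5 (U):
6 0 5
3 4 7
8 2 1

After move 6 (R):
6 5 0
3 4 7
8 2 1

After move 7 (D):
6 5 7
3 4 0
8 2 1

After move 8 (L):
6 5 7
3 0 4
8 2 1

After move 9 (U):
6 0 7
3 5 4
8 2 1

After move 10 (R):
6 7 0
3 5 4
8 2 1

After move 11 (L):
6 0 7
3 5 4
8 2 1

After move 12 (L):
0 6 7
3 5 4
8 2 1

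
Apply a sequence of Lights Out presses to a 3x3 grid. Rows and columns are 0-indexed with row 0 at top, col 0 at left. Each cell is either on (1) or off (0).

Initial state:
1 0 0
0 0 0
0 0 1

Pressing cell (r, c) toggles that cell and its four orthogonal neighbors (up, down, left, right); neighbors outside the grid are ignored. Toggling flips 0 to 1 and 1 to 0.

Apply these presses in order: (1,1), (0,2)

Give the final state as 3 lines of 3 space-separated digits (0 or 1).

After press 1 at (1,1):
1 1 0
1 1 1
0 1 1

After press 2 at (0,2):
1 0 1
1 1 0
0 1 1

Answer: 1 0 1
1 1 0
0 1 1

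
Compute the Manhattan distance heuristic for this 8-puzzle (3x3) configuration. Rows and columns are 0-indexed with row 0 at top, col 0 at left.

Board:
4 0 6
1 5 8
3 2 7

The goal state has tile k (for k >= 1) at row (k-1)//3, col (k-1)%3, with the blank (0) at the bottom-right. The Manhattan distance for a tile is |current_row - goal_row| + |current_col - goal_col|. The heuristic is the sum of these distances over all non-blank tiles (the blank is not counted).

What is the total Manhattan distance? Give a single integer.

Answer: 13

Derivation:
Tile 4: at (0,0), goal (1,0), distance |0-1|+|0-0| = 1
Tile 6: at (0,2), goal (1,2), distance |0-1|+|2-2| = 1
Tile 1: at (1,0), goal (0,0), distance |1-0|+|0-0| = 1
Tile 5: at (1,1), goal (1,1), distance |1-1|+|1-1| = 0
Tile 8: at (1,2), goal (2,1), distance |1-2|+|2-1| = 2
Tile 3: at (2,0), goal (0,2), distance |2-0|+|0-2| = 4
Tile 2: at (2,1), goal (0,1), distance |2-0|+|1-1| = 2
Tile 7: at (2,2), goal (2,0), distance |2-2|+|2-0| = 2
Sum: 1 + 1 + 1 + 0 + 2 + 4 + 2 + 2 = 13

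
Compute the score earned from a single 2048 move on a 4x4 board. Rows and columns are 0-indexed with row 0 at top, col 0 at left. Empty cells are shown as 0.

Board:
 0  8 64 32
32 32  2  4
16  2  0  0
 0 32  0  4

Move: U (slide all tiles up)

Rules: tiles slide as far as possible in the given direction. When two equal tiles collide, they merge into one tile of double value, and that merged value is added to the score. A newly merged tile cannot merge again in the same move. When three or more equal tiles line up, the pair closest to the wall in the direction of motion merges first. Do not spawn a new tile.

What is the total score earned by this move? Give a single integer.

Slide up:
col 0: [0, 32, 16, 0] -> [32, 16, 0, 0]  score +0 (running 0)
col 1: [8, 32, 2, 32] -> [8, 32, 2, 32]  score +0 (running 0)
col 2: [64, 2, 0, 0] -> [64, 2, 0, 0]  score +0 (running 0)
col 3: [32, 4, 0, 4] -> [32, 8, 0, 0]  score +8 (running 8)
Board after move:
32  8 64 32
16 32  2  8
 0  2  0  0
 0 32  0  0

Answer: 8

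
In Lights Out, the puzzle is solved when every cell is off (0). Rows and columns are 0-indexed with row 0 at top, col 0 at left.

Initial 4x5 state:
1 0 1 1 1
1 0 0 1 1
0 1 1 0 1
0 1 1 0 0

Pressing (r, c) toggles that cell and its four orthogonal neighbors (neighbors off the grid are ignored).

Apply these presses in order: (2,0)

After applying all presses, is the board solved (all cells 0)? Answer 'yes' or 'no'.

After press 1 at (2,0):
1 0 1 1 1
0 0 0 1 1
1 0 1 0 1
1 1 1 0 0

Lights still on: 12

Answer: no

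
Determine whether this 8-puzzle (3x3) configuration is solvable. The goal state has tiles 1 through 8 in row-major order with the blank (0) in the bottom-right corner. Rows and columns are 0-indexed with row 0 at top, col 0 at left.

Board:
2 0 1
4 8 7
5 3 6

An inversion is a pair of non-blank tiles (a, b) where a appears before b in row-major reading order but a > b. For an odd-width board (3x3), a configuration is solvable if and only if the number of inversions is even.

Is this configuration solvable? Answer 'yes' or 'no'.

Inversions (pairs i<j in row-major order where tile[i] > tile[j] > 0): 10
10 is even, so the puzzle is solvable.

Answer: yes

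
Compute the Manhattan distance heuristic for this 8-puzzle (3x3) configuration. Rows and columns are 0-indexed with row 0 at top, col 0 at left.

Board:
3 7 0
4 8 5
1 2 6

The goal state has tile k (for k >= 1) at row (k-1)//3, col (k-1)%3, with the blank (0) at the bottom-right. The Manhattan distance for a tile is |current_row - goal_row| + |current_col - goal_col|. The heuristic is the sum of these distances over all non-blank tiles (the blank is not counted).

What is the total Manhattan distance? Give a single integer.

Tile 3: at (0,0), goal (0,2), distance |0-0|+|0-2| = 2
Tile 7: at (0,1), goal (2,0), distance |0-2|+|1-0| = 3
Tile 4: at (1,0), goal (1,0), distance |1-1|+|0-0| = 0
Tile 8: at (1,1), goal (2,1), distance |1-2|+|1-1| = 1
Tile 5: at (1,2), goal (1,1), distance |1-1|+|2-1| = 1
Tile 1: at (2,0), goal (0,0), distance |2-0|+|0-0| = 2
Tile 2: at (2,1), goal (0,1), distance |2-0|+|1-1| = 2
Tile 6: at (2,2), goal (1,2), distance |2-1|+|2-2| = 1
Sum: 2 + 3 + 0 + 1 + 1 + 2 + 2 + 1 = 12

Answer: 12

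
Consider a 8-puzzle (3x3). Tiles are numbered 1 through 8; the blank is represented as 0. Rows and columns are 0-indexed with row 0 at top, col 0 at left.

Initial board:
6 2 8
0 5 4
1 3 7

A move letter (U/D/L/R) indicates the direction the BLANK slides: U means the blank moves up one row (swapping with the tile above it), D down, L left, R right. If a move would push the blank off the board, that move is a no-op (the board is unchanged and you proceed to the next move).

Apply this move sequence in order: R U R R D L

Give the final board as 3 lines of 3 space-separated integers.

After move 1 (R):
6 2 8
5 0 4
1 3 7

After move 2 (U):
6 0 8
5 2 4
1 3 7

After move 3 (R):
6 8 0
5 2 4
1 3 7

After move 4 (R):
6 8 0
5 2 4
1 3 7

After move 5 (D):
6 8 4
5 2 0
1 3 7

After move 6 (L):
6 8 4
5 0 2
1 3 7

Answer: 6 8 4
5 0 2
1 3 7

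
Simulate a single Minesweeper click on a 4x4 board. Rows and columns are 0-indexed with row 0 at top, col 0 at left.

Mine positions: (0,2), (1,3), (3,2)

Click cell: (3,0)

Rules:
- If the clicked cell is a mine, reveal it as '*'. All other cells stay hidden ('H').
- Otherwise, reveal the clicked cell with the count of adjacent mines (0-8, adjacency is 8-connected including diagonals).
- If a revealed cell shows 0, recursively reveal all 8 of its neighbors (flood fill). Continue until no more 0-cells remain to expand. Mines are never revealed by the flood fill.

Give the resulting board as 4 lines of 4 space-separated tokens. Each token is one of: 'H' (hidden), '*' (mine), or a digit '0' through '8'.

0 1 H H
0 1 H H
0 1 H H
0 1 H H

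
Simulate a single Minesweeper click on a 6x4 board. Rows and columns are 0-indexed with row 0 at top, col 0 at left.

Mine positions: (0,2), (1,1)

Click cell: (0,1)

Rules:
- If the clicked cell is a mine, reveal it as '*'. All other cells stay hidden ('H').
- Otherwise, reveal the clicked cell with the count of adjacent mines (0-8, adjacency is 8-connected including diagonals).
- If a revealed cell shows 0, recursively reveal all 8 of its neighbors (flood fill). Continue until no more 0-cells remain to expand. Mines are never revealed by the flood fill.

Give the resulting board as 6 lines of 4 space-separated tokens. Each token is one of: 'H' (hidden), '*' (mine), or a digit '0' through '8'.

H 2 H H
H H H H
H H H H
H H H H
H H H H
H H H H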